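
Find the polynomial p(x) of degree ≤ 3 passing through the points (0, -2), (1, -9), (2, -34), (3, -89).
-2*x**3 - 3*x**2 - 2*x - 2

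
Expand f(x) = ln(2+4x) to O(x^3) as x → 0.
log(2) + 2*x - 2*x**2 + O(x**3)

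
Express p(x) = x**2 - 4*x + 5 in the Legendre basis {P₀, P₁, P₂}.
(16/3)P₀ + (-4)P₁ + (2/3)P₂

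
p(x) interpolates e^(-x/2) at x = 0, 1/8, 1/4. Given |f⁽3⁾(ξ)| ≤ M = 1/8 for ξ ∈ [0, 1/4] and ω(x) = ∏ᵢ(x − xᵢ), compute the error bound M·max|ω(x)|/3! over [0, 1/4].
sqrt(3)/110592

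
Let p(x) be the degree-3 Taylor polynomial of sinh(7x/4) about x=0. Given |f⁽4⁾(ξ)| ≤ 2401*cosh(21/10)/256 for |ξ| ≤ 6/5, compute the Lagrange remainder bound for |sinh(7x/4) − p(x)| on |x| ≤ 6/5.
64827*cosh(21/10)/80000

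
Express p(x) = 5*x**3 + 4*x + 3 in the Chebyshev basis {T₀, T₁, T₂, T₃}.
(3)T₀ + (31/4)T₁ + (5/4)T₃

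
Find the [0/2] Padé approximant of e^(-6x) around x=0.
1/(18*x**2 + 6*x + 1)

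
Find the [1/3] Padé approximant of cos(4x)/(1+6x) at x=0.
(1 - 10*x/9)/(352*x**3/9 + 4*x**2/3 + 44*x/9 + 1)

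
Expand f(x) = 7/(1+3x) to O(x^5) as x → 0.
7 - 21*x + 63*x**2 - 189*x**3 + 567*x**4 + O(x**5)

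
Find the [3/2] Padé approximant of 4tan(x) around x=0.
4*x*(15 - x**2)/(15*(1 - 2*x**2/5))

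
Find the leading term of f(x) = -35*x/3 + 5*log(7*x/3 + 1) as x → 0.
-245*x**2/18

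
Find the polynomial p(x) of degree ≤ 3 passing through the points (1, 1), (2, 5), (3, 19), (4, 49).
x**3 - x**2 + 1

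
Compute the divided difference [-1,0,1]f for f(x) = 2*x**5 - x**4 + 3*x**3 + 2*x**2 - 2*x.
1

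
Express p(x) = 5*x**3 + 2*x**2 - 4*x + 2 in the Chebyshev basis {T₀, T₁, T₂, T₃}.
(3)T₀ + (-1/4)T₁ + T₂ + (5/4)T₃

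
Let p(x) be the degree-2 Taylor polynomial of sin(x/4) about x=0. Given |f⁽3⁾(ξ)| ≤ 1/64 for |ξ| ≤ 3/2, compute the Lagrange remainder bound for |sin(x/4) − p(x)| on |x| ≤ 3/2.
9/1024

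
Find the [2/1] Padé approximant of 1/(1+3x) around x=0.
1/(3*x + 1)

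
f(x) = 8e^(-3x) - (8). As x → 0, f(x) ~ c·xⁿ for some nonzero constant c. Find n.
1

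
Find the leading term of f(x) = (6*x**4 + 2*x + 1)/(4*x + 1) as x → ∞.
3*x**3/2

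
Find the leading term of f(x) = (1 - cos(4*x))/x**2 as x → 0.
8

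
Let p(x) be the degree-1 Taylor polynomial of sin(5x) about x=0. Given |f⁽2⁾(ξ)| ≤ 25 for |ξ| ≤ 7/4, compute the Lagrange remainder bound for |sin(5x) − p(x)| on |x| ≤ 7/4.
1225/32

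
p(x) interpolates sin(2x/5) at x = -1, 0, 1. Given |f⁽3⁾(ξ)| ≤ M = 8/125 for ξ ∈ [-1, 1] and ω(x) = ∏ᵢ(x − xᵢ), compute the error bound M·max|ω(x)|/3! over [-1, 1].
8*sqrt(3)/3375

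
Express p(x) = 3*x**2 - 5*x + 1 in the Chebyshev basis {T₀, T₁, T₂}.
(5/2)T₀ + (-5)T₁ + (3/2)T₂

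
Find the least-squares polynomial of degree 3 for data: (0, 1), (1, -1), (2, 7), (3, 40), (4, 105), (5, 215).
71/63 + (-925/189)x + (29/63)x² + (49/27)x³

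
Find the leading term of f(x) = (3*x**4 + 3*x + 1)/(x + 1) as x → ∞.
3*x**3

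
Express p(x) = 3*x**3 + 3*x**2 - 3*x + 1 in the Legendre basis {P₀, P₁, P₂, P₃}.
(2)P₀ + (-6/5)P₁ + (2)P₂ + (6/5)P₃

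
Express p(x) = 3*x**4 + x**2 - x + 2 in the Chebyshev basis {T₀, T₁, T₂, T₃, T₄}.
(29/8)T₀ - T₁ + (2)T₂ + (3/8)T₄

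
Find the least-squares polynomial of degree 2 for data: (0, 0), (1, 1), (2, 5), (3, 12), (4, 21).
-3/35 + (-9/70)x + (19/14)x²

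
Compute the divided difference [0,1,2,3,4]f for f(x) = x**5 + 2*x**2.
10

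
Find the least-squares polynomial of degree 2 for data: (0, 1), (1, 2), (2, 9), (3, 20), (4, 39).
39/35 + (-71/35)x + (20/7)x²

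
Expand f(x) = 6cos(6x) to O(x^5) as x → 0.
6 - 108*x**2 + 324*x**4 + O(x**5)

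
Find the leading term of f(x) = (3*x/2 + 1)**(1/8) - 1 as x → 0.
3*x/16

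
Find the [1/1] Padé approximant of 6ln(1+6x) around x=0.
36*x/(3*x + 1)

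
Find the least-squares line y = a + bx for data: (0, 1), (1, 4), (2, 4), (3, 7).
a = 13/10, b = 9/5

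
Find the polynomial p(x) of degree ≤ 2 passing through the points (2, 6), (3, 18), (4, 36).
3*x**2 - 3*x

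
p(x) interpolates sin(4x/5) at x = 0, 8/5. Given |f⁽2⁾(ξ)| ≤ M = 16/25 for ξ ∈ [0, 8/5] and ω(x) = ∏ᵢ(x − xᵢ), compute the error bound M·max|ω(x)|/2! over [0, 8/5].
128/625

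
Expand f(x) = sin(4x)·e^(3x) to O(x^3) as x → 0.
4*x + 12*x**2 + O(x**3)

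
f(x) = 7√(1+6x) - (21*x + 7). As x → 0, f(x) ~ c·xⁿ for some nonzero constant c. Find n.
2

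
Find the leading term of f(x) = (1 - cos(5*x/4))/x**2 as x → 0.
25/32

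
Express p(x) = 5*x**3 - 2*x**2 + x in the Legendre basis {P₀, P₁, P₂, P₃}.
(-2/3)P₀ + (4)P₁ + (-4/3)P₂ + (2)P₃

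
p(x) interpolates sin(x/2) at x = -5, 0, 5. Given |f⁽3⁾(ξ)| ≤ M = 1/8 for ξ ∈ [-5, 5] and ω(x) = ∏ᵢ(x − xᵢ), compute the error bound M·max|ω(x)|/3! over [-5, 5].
125*sqrt(3)/216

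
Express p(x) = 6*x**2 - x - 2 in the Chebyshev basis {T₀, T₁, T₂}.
T₀ - T₁ + (3)T₂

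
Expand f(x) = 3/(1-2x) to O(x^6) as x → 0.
3 + 6*x + 12*x**2 + 24*x**3 + 48*x**4 + 96*x**5 + O(x**6)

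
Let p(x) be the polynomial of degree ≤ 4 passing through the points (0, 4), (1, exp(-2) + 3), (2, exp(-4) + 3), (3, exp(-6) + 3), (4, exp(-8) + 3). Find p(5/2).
(-20*exp(6) - 5 + 60*exp(2) + 90*exp(4) + 387*exp(8))*exp(-8)/128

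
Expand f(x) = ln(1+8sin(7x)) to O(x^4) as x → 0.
56*x - 1568*x**2 + 174244*x**3/3 + O(x**4)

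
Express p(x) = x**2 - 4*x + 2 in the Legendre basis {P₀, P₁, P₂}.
(7/3)P₀ + (-4)P₁ + (2/3)P₂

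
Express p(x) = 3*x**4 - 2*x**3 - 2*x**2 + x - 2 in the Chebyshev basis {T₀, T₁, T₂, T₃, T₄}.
(-15/8)T₀ + (-1/2)T₁ + (1/2)T₂ + (-1/2)T₃ + (3/8)T₄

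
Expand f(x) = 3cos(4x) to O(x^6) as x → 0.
3 - 24*x**2 + 32*x**4 + O(x**6)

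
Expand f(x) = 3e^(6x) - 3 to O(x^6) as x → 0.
18*x + 54*x**2 + 108*x**3 + 162*x**4 + 972*x**5/5 + O(x**6)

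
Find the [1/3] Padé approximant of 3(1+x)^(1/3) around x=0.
(5*x/2 + 3)/(x**3/81 - x**2/18 + x/2 + 1)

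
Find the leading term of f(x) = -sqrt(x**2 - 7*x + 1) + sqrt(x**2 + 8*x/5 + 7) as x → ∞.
43/10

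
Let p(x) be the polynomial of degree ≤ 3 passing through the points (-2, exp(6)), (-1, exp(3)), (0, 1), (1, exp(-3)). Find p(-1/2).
((-exp(6) + 9 + 9*exp(3))*exp(3) - 1)*exp(-3)/16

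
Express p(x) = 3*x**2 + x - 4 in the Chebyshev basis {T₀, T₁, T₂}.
(-5/2)T₀ + T₁ + (3/2)T₂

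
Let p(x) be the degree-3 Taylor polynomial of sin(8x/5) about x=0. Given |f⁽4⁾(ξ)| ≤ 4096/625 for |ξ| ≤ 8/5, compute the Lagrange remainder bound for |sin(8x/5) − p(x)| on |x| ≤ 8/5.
2097152/1171875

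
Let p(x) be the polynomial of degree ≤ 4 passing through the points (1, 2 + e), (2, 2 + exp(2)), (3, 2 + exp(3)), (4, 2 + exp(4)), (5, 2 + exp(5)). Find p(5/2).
-5*exp(4)/32 - 5*e/128 + 2 + 15*exp(2)/32 + 3*exp(5)/128 + 45*exp(3)/64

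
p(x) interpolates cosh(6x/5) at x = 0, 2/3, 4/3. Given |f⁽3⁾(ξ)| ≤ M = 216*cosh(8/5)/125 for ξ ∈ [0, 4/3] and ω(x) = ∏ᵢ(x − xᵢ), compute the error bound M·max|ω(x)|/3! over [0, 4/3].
64*sqrt(3)*cosh(8/5)/3375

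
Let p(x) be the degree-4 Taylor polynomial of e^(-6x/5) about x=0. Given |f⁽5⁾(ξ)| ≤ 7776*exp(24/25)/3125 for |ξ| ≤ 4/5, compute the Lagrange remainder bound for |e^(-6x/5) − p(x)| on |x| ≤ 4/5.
331776*exp(24/25)/48828125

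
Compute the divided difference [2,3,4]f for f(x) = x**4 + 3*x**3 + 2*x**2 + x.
84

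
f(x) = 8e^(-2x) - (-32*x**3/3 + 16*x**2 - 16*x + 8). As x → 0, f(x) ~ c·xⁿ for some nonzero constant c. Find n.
4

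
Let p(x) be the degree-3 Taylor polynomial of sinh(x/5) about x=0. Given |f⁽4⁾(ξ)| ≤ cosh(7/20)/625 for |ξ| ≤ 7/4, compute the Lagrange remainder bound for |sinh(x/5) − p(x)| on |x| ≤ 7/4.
2401*cosh(7/20)/3840000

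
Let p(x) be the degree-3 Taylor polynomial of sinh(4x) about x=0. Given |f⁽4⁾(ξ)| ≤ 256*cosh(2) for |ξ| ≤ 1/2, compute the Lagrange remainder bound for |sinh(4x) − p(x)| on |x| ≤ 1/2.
2*cosh(2)/3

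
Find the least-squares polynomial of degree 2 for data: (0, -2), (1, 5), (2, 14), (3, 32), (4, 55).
-54/35 + (167/70)x + (41/14)x²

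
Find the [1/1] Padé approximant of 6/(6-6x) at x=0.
1/(1 - x)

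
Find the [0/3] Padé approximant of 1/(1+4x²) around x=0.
1/(4*x**2 + 1)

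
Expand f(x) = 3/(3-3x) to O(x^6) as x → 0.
1 + x + x**2 + x**3 + x**4 + x**5 + O(x**6)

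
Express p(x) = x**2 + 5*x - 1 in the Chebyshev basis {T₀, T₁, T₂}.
(-1/2)T₀ + (5)T₁ + (1/2)T₂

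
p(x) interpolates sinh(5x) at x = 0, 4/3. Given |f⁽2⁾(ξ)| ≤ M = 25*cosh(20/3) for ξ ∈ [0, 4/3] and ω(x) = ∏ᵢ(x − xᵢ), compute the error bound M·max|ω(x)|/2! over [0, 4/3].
50*cosh(20/3)/9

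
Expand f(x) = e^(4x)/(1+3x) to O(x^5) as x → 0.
1 + x + 5*x**2 - 13*x**3/3 + 71*x**4/3 + O(x**5)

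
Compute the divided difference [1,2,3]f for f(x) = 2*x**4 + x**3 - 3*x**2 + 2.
53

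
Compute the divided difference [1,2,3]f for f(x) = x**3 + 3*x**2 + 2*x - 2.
9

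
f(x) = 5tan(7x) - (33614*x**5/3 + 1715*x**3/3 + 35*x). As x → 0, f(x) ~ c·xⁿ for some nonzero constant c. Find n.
7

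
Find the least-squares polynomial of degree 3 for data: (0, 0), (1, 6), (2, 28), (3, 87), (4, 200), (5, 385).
8/63 + (1093/378)x + (-127/252)x² + (331/108)x³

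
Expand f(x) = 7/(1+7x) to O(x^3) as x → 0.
7 - 49*x + 343*x**2 + O(x**3)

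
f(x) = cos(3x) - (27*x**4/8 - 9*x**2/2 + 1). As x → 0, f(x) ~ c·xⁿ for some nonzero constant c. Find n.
6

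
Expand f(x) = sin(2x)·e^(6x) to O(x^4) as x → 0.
2*x + 12*x**2 + 104*x**3/3 + O(x**4)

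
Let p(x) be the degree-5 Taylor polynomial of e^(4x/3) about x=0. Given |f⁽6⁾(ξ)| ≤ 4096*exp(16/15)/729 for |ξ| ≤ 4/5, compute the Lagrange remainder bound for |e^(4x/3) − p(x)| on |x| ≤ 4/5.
1048576*exp(16/15)/512578125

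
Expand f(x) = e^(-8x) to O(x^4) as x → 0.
1 - 8*x + 32*x**2 - 256*x**3/3 + O(x**4)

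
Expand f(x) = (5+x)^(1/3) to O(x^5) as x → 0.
5**(1/3) + 5**(1/3)*x/15 - 5**(1/3)*x**2/225 + 5**(1/3)*x**3/2025 - 2*5**(1/3)*x**4/30375 + O(x**5)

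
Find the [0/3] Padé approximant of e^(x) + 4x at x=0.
1/(-721*x**3/6 + 49*x**2/2 - 5*x + 1)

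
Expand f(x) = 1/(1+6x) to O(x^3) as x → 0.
1 - 6*x + 36*x**2 + O(x**3)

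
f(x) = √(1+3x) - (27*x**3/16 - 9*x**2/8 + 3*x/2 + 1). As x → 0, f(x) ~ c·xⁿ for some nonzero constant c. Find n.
4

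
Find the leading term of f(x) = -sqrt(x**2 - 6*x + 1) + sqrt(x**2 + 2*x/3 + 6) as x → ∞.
10/3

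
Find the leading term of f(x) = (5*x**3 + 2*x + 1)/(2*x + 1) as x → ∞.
5*x**2/2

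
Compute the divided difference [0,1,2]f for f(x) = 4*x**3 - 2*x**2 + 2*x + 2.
10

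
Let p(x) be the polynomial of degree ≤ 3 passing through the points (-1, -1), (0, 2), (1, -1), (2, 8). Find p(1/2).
1/8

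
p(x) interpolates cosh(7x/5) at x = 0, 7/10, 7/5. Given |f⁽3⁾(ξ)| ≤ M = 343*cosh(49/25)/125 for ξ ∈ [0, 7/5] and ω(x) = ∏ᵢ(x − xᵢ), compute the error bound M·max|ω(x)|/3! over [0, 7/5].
117649*sqrt(3)*cosh(49/25)/3375000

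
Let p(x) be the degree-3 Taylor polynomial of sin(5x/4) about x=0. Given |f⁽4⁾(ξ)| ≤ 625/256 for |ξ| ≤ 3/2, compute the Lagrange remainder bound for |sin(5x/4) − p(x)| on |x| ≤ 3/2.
16875/32768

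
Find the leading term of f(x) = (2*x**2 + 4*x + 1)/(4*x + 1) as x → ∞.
x/2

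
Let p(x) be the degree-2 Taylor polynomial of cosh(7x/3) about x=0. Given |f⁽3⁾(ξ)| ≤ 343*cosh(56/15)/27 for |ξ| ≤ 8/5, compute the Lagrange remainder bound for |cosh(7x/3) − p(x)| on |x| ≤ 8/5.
87808*cosh(56/15)/10125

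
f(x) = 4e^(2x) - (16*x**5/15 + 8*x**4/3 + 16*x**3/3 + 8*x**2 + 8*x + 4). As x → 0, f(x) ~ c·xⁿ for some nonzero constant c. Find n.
6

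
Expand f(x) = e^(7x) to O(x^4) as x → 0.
1 + 7*x + 49*x**2/2 + 343*x**3/6 + O(x**4)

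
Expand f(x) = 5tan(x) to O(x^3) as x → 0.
5*x + O(x**3)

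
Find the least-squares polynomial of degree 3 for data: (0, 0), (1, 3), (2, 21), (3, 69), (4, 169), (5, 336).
-1/18 + (265/108)x + (-77/36)x² + (163/54)x³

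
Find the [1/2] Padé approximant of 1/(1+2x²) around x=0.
1/(2*x**2 + 1)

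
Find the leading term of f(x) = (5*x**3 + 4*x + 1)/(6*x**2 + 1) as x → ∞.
5*x/6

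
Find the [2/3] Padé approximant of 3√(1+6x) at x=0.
(189*x**2/4 + 126*x/5 + 3)/(-27*x**3/20 + 81*x**2/20 + 27*x/5 + 1)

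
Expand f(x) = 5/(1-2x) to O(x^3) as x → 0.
5 + 10*x + 20*x**2 + O(x**3)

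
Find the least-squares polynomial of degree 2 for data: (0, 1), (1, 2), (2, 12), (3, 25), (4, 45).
23/35 + (-43/70)x + (41/14)x²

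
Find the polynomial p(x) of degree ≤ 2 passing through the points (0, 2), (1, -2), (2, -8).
-x**2 - 3*x + 2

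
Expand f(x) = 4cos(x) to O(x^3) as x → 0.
4 - 2*x**2 + O(x**3)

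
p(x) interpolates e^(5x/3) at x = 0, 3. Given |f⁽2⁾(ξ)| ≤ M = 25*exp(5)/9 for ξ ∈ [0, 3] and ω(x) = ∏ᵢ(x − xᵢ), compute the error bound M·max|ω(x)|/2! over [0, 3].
25*exp(5)/8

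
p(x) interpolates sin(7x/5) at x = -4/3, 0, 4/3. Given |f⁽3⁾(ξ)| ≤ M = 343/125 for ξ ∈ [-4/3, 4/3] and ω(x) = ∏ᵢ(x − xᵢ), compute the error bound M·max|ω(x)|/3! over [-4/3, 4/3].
21952*sqrt(3)/91125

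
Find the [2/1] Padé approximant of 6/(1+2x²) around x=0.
6 - 12*x**2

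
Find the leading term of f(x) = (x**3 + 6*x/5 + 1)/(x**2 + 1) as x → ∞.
x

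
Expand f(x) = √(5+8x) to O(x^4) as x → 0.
sqrt(5) + 4*sqrt(5)*x/5 - 8*sqrt(5)*x**2/25 + 32*sqrt(5)*x**3/125 + O(x**4)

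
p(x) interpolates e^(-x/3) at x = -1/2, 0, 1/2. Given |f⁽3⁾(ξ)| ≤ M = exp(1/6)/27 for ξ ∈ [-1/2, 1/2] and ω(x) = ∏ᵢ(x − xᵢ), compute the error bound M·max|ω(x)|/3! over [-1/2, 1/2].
sqrt(3)*exp(1/6)/5832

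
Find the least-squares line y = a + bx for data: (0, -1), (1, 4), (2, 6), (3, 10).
a = -1/2, b = 7/2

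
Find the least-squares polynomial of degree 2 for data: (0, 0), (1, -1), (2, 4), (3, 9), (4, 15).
-3/5 + x²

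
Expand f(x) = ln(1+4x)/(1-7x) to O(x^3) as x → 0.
4*x + 20*x**2 + O(x**3)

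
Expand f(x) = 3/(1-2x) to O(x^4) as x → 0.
3 + 6*x + 12*x**2 + 24*x**3 + O(x**4)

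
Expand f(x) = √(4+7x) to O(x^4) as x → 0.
2 + 7*x/4 - 49*x**2/64 + 343*x**3/512 + O(x**4)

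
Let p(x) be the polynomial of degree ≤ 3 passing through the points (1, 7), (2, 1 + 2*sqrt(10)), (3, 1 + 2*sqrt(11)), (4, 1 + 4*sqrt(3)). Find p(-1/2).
-189*sqrt(10)/8 - 35*sqrt(3)/4 + 323/8 + 135*sqrt(11)/8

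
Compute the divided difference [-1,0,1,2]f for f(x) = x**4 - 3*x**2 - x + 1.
2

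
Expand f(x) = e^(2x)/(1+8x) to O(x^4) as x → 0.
1 - 6*x + 50*x**2 - 1196*x**3/3 + O(x**4)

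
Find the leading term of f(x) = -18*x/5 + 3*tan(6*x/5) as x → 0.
216*x**3/125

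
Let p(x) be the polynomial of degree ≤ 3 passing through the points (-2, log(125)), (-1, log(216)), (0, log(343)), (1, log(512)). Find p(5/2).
log(16388945225936291321230313138304319488*2**(3/8)*3**(5/16)*3152625546875**(1/16)/207166472332785427482736201687578125)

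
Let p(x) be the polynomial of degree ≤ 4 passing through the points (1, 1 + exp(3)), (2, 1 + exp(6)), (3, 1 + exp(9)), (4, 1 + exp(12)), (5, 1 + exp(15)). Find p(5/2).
-5*exp(12)/32 - 5*exp(3)/128 + 1 + 15*exp(6)/32 + 45*exp(9)/64 + 3*exp(15)/128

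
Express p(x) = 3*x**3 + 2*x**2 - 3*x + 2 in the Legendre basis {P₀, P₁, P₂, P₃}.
(8/3)P₀ + (-6/5)P₁ + (4/3)P₂ + (6/5)P₃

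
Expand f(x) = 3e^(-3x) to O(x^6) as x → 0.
3 - 9*x + 27*x**2/2 - 27*x**3/2 + 81*x**4/8 - 243*x**5/40 + O(x**6)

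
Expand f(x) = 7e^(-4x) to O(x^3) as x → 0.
7 - 28*x + 56*x**2 + O(x**3)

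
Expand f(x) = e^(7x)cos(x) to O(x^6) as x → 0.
1 + 7*x + 24*x**2 + 161*x**3/3 + 527*x**4/6 + 3353*x**5/30 + O(x**6)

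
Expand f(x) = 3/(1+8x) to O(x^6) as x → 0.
3 - 24*x + 192*x**2 - 1536*x**3 + 12288*x**4 - 98304*x**5 + O(x**6)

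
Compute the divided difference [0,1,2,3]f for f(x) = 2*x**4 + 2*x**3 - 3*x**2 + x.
14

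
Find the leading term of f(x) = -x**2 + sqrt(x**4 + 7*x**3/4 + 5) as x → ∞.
7*x/8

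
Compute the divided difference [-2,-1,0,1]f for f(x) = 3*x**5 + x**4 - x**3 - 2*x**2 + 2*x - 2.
12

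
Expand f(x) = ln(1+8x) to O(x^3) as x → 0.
8*x - 32*x**2 + O(x**3)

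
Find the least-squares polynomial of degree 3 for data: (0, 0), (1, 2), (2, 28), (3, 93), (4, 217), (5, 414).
-1/126 + (-425/108)x + (407/126)x² + (305/108)x³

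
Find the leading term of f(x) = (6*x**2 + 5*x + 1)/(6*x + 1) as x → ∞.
x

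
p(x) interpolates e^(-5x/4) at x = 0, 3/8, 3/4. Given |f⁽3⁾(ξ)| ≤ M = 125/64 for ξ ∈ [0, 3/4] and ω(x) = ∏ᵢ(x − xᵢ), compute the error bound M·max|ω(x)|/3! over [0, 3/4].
125*sqrt(3)/32768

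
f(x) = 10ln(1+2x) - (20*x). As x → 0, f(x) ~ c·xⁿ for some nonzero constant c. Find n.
2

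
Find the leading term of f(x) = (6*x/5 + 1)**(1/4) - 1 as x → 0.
3*x/10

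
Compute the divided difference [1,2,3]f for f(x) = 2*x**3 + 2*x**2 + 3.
14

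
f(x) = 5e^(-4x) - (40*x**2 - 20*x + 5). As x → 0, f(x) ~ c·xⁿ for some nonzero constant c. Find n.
3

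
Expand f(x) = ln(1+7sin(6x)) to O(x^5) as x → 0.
42*x - 882*x**2 + 24444*x**3 - 767340*x**4 + O(x**5)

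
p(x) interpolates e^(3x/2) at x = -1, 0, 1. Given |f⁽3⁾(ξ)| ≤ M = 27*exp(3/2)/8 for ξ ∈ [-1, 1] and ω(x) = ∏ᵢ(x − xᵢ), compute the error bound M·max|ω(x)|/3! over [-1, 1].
sqrt(3)*exp(3/2)/8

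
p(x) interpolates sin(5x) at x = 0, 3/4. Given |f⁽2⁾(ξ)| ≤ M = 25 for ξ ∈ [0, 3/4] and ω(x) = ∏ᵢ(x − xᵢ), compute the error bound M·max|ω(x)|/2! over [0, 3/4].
225/128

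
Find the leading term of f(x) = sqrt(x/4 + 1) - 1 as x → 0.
x/8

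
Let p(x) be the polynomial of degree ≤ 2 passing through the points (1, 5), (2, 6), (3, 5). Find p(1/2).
15/4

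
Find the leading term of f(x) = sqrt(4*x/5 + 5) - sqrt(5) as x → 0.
2*sqrt(5)*x/25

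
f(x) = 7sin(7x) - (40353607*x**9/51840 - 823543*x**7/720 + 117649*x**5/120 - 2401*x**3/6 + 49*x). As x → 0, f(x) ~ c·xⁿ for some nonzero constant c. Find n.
11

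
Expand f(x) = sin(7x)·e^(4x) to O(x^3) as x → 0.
7*x + 28*x**2 + O(x**3)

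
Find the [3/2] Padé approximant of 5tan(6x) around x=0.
(-72*x**3 + 30*x)/(1 - 72*x**2/5)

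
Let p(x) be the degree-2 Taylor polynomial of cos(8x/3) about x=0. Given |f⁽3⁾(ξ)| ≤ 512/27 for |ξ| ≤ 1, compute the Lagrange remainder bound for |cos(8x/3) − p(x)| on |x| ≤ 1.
256/81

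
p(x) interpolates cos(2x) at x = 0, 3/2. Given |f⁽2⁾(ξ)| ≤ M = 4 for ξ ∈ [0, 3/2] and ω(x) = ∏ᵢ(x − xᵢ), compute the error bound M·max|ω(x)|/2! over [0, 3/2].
9/8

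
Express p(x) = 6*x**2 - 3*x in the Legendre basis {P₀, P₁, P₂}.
(2)P₀ + (-3)P₁ + (4)P₂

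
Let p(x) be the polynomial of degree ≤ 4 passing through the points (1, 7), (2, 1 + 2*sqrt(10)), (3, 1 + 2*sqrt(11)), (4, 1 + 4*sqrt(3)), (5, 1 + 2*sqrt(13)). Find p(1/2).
-105*sqrt(10)/16 - 45*sqrt(3)/8 + 35*sqrt(13)/64 + 1009/64 + 189*sqrt(11)/32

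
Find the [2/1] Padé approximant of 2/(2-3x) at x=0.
1/(1 - 3*x/2)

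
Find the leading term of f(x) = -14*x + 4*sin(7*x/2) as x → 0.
-343*x**3/12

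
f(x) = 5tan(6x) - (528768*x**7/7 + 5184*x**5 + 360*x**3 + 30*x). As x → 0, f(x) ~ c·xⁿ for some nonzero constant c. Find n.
9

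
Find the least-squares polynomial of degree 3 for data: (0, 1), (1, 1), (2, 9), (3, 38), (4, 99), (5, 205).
64/63 + (-85/378)x + (-17/9)x² + (109/54)x³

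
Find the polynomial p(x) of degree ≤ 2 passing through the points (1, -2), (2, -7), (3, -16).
-2*x**2 + x - 1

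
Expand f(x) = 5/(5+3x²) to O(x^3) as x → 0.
1 - 3*x**2/5 + O(x**3)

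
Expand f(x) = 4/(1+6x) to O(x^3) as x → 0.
4 - 24*x + 144*x**2 + O(x**3)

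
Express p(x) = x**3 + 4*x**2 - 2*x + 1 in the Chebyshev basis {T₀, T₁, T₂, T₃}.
(3)T₀ + (-5/4)T₁ + (2)T₂ + (1/4)T₃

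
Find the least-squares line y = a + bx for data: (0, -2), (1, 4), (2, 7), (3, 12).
a = -3/2, b = 9/2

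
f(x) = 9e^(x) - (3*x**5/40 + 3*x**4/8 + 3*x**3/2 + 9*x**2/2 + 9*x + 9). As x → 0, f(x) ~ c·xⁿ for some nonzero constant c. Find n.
6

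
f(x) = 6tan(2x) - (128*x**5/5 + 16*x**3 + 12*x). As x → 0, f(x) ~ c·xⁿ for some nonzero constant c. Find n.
7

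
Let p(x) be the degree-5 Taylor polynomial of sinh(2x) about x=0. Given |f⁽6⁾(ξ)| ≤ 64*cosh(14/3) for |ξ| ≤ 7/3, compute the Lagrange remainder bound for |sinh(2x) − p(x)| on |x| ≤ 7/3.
470596*cosh(14/3)/32805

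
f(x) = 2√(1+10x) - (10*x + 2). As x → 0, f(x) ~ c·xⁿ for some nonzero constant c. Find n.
2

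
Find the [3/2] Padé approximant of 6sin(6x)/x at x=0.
(36 - 756*x**2/5)/(9*x**2/5 + 1)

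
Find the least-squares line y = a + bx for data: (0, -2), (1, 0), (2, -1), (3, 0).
a = -3/2, b = 1/2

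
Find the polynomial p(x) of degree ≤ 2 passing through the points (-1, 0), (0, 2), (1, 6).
x**2 + 3*x + 2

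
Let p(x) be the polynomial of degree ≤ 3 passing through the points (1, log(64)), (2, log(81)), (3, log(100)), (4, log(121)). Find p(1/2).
-35*log(3)/4 - 5*log(11)/8 + 21*log(10)/8 + 105*log(2)/8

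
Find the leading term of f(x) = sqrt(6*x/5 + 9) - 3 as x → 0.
x/5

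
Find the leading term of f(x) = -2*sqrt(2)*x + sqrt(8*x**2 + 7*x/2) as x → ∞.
7*sqrt(2)/16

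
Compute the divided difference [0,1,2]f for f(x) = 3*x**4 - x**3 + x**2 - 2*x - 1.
19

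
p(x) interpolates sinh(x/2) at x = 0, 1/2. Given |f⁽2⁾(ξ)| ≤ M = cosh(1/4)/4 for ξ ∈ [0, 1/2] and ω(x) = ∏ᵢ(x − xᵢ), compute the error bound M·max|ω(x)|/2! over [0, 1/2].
cosh(1/4)/128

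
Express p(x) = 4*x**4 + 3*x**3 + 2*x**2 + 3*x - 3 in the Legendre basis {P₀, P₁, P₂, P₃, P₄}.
(-23/15)P₀ + (24/5)P₁ + (76/21)P₂ + (6/5)P₃ + (32/35)P₄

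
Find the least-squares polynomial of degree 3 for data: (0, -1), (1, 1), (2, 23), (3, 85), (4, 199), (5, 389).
-67/63 + (-424/189)x + (89/63)x² + (79/27)x³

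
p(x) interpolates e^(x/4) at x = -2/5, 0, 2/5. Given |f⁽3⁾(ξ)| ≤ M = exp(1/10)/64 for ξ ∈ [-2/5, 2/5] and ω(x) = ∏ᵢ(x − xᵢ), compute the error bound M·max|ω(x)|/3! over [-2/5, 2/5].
sqrt(3)*exp(1/10)/27000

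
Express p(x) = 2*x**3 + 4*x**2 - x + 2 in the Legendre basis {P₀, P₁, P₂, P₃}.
(10/3)P₀ + (1/5)P₁ + (8/3)P₂ + (4/5)P₃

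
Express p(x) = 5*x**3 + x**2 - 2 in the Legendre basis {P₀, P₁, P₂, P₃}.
(-5/3)P₀ + (3)P₁ + (2/3)P₂ + (2)P₃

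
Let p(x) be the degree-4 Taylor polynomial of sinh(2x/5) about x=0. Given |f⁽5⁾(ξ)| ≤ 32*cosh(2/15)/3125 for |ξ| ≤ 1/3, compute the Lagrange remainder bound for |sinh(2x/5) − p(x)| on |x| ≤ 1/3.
4*cosh(2/15)/11390625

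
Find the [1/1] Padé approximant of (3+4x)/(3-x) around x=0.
(4*x/3 + 1)/(1 - x/3)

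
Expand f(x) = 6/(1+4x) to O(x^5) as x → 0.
6 - 24*x + 96*x**2 - 384*x**3 + 1536*x**4 + O(x**5)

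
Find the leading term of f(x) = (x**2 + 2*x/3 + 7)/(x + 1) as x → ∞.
x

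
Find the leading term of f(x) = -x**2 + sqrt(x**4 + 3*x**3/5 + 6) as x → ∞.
3*x/10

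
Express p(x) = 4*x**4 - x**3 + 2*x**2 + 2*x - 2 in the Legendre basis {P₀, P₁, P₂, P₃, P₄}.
(-8/15)P₀ + (7/5)P₁ + (76/21)P₂ + (-2/5)P₃ + (32/35)P₄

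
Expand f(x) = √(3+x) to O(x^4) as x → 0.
sqrt(3) + sqrt(3)*x/6 - sqrt(3)*x**2/72 + sqrt(3)*x**3/432 + O(x**4)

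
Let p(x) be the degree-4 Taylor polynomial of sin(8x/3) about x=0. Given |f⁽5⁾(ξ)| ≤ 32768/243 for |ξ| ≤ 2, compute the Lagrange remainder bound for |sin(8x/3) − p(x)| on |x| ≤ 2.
131072/3645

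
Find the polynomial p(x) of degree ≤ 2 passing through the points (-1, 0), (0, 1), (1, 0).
1 - x**2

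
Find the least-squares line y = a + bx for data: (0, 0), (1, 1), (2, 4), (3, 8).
a = -4/5, b = 27/10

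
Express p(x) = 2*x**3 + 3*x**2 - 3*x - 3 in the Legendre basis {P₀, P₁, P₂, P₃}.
(-2)P₀ + (-9/5)P₁ + (2)P₂ + (4/5)P₃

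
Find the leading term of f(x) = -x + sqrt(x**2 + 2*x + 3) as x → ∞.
1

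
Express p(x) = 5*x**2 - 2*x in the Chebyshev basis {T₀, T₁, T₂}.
(5/2)T₀ + (-2)T₁ + (5/2)T₂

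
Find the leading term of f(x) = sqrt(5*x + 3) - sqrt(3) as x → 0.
5*sqrt(3)*x/6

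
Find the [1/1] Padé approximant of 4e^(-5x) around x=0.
(4 - 10*x)/(5*x/2 + 1)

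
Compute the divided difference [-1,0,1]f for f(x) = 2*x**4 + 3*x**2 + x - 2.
5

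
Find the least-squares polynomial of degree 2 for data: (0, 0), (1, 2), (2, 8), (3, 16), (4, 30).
4/35 + (-1/35)x + (13/7)x²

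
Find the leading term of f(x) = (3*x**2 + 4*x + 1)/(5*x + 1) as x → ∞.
3*x/5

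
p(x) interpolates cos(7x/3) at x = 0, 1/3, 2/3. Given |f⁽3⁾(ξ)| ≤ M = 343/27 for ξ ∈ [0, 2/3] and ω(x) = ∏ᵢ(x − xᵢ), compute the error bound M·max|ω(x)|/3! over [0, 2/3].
343*sqrt(3)/19683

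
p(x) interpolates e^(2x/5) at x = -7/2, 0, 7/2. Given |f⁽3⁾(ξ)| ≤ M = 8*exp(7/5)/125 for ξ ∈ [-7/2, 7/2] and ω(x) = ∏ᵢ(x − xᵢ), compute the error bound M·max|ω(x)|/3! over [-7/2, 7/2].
343*sqrt(3)*exp(7/5)/3375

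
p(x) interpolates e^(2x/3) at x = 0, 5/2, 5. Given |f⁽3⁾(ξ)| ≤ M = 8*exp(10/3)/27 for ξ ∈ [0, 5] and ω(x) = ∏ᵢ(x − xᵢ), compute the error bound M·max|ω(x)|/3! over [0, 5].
125*sqrt(3)*exp(10/3)/729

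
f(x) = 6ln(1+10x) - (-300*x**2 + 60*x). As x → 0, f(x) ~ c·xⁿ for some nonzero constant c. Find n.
3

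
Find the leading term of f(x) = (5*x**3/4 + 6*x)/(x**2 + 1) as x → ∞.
5*x/4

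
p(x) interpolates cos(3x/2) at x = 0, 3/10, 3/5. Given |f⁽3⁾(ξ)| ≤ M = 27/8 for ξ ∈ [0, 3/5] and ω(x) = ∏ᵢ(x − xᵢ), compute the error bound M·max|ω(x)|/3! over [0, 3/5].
27*sqrt(3)/8000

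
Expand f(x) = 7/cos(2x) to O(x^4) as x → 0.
7 + 14*x**2 + O(x**4)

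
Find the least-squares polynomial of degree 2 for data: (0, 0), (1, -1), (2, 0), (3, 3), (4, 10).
6/35 + (-96/35)x + (9/7)x²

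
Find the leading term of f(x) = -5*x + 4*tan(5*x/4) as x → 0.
125*x**3/48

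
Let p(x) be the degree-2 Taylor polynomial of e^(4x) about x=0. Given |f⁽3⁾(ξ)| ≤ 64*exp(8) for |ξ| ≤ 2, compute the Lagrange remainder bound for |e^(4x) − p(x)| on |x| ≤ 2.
256*exp(8)/3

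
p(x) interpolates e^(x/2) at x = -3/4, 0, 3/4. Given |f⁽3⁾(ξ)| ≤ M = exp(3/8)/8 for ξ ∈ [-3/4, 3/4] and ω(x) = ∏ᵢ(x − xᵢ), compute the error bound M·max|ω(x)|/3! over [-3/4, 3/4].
sqrt(3)*exp(3/8)/512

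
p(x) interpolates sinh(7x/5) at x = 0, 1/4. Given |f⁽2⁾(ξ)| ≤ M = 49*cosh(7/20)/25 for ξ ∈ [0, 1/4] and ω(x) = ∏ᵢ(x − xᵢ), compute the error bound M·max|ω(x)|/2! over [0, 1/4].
49*cosh(7/20)/3200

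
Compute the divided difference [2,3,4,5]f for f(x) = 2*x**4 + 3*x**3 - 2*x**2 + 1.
31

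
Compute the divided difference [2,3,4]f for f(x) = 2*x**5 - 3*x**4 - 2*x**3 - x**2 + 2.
386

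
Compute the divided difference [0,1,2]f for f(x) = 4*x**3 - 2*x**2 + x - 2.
10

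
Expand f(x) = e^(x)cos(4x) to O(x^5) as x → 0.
1 + x - 15*x**2/2 - 47*x**3/6 + 161*x**4/24 + O(x**5)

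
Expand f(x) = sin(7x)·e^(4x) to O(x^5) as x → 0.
7*x + 28*x**2 - 7*x**3/6 - 154*x**4 + O(x**5)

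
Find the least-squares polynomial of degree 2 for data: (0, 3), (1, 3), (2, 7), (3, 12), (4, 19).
96/35 + (-13/70)x + (15/14)x²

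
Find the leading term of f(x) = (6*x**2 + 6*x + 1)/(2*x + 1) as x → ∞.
3*x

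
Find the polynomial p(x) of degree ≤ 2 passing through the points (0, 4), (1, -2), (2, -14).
-3*x**2 - 3*x + 4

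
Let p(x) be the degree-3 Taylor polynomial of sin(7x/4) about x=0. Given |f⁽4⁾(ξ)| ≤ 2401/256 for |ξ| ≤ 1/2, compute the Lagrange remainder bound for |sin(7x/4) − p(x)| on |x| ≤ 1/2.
2401/98304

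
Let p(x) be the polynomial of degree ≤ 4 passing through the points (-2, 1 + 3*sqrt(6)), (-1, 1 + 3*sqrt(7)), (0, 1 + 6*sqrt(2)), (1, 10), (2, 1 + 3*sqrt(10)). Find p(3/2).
-105*sqrt(2)/32 - 15*sqrt(6)/128 + 21*sqrt(7)/32 + 105*sqrt(10)/128 + 347/32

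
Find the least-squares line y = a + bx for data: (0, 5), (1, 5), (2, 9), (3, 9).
a = 23/5, b = 8/5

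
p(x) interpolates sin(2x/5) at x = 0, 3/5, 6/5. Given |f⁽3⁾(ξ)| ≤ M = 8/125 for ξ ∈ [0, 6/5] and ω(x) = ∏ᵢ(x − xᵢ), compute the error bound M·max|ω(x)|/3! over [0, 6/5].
8*sqrt(3)/15625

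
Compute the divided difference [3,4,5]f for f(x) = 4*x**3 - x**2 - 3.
47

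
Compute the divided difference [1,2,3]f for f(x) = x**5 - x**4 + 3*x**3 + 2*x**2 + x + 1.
85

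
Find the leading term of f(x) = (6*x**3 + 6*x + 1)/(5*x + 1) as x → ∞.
6*x**2/5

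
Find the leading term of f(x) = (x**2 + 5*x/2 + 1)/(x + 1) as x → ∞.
x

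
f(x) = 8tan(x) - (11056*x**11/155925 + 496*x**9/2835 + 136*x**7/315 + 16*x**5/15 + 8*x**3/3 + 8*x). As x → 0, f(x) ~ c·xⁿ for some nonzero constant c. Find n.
13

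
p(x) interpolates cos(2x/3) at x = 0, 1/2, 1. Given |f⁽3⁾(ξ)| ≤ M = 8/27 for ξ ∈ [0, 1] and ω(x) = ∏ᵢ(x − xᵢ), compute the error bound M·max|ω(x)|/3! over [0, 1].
sqrt(3)/729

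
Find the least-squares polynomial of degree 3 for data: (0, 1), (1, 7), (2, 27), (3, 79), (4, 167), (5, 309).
10/9 + (59/54)x + (41/18)x² + (53/27)x³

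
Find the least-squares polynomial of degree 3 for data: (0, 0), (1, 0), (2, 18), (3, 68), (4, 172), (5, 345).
-2/21 + (-223/126)x + (-59/84)x² + (107/36)x³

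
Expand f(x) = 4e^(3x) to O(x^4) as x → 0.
4 + 12*x + 18*x**2 + 18*x**3 + O(x**4)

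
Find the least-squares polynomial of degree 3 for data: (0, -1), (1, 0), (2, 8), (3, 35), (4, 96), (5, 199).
-113/126 + (767/756)x + (-601/252)x² + (55/27)x³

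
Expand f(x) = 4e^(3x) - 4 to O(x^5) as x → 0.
12*x + 18*x**2 + 18*x**3 + 27*x**4/2 + O(x**5)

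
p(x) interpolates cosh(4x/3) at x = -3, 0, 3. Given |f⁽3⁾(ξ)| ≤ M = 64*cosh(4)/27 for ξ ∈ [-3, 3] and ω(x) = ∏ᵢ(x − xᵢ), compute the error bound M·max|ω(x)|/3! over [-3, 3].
64*sqrt(3)*cosh(4)/27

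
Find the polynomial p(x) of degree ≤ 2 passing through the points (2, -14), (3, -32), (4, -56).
-3*x**2 - 3*x + 4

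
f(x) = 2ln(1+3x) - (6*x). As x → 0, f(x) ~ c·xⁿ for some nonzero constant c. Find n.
2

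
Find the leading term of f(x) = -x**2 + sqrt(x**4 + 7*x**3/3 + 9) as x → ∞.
7*x/6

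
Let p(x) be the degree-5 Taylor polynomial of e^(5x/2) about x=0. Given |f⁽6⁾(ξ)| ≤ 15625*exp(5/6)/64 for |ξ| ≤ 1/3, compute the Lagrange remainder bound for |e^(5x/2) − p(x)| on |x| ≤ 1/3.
3125*exp(5/6)/6718464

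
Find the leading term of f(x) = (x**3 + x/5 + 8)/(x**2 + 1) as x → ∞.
x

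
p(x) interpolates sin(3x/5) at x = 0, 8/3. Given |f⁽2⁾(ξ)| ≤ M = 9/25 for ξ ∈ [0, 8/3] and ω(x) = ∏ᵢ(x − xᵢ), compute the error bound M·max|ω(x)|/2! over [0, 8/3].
8/25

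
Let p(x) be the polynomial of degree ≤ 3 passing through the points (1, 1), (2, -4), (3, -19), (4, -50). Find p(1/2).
13/8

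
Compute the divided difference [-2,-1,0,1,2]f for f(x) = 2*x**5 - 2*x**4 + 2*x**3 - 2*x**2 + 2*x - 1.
-2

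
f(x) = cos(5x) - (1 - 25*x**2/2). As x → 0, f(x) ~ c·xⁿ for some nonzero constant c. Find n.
4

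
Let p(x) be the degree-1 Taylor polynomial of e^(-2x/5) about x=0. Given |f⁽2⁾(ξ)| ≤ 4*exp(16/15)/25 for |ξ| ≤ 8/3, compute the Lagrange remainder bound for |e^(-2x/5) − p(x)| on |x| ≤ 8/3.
128*exp(16/15)/225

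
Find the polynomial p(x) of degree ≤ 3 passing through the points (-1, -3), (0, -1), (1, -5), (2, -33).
-3*x**3 - 3*x**2 + 2*x - 1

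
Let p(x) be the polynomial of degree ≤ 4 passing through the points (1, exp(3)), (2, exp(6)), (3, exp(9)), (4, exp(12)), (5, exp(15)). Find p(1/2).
(-180*exp(9) - 420*exp(3) + 315 + 378*exp(6) + 35*exp(12))*exp(3)/128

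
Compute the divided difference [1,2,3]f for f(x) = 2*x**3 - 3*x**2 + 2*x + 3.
9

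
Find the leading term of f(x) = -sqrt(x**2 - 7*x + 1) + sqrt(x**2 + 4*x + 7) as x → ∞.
11/2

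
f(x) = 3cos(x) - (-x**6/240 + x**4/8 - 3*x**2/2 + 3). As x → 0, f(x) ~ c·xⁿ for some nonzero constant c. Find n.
8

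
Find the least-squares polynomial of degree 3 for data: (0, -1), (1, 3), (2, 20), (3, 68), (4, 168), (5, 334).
-113/126 + (2279/756)x + (-601/252)x² + (82/27)x³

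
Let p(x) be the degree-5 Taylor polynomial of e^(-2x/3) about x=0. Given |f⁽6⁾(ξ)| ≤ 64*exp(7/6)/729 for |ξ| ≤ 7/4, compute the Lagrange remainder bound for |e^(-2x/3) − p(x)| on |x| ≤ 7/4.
117649*exp(7/6)/33592320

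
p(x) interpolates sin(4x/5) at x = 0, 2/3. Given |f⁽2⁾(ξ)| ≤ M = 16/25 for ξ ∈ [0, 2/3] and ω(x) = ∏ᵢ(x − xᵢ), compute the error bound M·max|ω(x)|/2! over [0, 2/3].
8/225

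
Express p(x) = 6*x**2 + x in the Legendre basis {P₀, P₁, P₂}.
(2)P₀ + P₁ + (4)P₂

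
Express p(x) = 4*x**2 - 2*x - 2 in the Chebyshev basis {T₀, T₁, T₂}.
(-2)T₁ + (2)T₂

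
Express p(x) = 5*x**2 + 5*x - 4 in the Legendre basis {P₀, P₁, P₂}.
(-7/3)P₀ + (5)P₁ + (10/3)P₂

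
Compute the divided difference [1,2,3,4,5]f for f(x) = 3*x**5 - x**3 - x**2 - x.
45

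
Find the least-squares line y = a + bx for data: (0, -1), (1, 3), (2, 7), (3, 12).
a = -6/5, b = 43/10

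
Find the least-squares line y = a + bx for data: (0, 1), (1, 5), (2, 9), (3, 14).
a = 4/5, b = 43/10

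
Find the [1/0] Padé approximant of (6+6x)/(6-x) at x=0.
7*x/6 + 1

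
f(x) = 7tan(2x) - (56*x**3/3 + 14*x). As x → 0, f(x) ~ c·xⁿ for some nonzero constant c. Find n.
5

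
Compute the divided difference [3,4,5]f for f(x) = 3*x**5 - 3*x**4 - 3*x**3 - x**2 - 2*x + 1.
1652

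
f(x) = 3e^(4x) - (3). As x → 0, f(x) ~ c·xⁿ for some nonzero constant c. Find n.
1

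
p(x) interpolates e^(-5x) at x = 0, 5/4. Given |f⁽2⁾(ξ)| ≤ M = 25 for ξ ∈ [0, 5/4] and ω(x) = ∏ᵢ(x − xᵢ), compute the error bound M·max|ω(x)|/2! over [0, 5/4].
625/128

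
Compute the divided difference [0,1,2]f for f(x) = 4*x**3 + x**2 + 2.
13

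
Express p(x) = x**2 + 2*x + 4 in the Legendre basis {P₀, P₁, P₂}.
(13/3)P₀ + (2)P₁ + (2/3)P₂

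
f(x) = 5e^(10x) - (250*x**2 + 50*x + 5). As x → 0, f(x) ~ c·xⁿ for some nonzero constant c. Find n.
3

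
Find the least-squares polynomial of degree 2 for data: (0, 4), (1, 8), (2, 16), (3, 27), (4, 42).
139/35 + (33/14)x + (25/14)x²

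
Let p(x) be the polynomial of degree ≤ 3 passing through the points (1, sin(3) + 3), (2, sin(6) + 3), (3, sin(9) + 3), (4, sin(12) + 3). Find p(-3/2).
231*sin(3)/16 + 3 - 105*sin(12)/16 - 495*sin(6)/16 + 385*sin(9)/16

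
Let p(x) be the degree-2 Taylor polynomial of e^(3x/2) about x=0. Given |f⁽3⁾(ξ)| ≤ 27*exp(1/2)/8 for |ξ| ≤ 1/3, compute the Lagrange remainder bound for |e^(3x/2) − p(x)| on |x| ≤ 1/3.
exp(1/2)/48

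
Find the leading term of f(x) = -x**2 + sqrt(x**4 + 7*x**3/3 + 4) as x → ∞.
7*x/6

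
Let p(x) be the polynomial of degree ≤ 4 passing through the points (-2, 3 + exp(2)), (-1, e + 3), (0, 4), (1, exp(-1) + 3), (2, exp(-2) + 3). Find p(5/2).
(-420*e + 315 + (-180*e + 35*exp(2) + 762)*exp(2))*exp(-2)/128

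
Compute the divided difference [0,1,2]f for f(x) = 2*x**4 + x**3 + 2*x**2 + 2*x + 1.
19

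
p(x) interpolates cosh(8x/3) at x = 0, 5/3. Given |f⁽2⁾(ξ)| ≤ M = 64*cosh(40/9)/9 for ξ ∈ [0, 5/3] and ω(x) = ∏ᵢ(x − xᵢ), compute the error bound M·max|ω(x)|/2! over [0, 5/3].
200*cosh(40/9)/81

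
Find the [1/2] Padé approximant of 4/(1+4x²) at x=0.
4/(4*x**2 + 1)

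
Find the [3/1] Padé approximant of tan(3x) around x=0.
9*x**3 + 3*x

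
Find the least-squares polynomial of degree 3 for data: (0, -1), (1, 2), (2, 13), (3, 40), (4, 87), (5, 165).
-67/63 + (583/378)x + (113/252)x² + (127/108)x³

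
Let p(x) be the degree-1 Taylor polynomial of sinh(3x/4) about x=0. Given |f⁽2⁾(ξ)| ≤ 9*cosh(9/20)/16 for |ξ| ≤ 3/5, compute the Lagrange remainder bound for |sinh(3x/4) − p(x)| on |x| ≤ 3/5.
81*cosh(9/20)/800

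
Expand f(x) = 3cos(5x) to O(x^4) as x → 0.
3 - 75*x**2/2 + O(x**4)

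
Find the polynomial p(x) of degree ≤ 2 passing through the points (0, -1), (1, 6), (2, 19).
3*x**2 + 4*x - 1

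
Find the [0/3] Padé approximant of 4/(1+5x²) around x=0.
4/(5*x**2 + 1)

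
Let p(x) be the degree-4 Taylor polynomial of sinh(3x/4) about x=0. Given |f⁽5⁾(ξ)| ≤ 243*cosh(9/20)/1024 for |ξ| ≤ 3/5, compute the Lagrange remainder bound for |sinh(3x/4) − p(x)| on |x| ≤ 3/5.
19683*cosh(9/20)/128000000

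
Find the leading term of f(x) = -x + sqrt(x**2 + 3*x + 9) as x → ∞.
3/2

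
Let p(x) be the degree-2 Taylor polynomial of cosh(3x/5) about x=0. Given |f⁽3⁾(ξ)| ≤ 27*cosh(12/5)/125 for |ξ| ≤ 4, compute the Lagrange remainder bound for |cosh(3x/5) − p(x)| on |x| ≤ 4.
288*cosh(12/5)/125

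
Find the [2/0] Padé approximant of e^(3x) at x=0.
9*x**2/2 + 3*x + 1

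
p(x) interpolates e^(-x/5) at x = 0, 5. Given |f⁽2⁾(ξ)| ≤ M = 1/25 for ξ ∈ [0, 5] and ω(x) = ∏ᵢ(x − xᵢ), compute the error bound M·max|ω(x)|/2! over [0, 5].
1/8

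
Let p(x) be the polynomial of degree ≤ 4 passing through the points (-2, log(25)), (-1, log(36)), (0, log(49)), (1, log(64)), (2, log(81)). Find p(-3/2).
log(72*sqrt(2)*3**(1/32)*5**(35/64)*7**(29/32)/49)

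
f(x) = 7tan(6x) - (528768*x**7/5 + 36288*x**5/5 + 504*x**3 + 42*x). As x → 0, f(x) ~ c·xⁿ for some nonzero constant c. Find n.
9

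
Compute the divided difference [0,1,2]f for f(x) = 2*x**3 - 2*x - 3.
6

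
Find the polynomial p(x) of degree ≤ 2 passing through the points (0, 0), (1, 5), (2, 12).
x**2 + 4*x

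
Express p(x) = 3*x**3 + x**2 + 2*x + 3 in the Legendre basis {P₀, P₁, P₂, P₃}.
(10/3)P₀ + (19/5)P₁ + (2/3)P₂ + (6/5)P₃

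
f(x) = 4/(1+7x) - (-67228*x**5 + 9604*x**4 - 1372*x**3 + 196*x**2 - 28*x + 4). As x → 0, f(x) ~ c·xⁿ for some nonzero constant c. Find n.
6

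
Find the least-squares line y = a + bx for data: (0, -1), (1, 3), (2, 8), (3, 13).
a = -13/10, b = 47/10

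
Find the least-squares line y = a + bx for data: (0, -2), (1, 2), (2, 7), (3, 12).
a = -23/10, b = 47/10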